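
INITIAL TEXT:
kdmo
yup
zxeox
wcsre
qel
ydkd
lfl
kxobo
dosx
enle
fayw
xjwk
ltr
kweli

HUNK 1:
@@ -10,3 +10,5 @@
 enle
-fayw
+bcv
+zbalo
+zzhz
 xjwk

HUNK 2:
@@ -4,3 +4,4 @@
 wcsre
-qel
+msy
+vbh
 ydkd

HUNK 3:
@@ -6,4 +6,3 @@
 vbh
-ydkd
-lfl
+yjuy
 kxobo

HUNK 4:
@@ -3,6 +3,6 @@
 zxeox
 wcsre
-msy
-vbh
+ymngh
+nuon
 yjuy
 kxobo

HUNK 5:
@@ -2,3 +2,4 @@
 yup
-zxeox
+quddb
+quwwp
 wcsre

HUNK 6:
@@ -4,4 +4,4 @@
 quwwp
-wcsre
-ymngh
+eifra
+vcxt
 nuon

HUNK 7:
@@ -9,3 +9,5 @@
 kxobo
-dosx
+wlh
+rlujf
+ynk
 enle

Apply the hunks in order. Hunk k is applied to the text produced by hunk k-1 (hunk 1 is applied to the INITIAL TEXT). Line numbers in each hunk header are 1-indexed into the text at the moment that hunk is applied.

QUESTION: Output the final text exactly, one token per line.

Hunk 1: at line 10 remove [fayw] add [bcv,zbalo,zzhz] -> 16 lines: kdmo yup zxeox wcsre qel ydkd lfl kxobo dosx enle bcv zbalo zzhz xjwk ltr kweli
Hunk 2: at line 4 remove [qel] add [msy,vbh] -> 17 lines: kdmo yup zxeox wcsre msy vbh ydkd lfl kxobo dosx enle bcv zbalo zzhz xjwk ltr kweli
Hunk 3: at line 6 remove [ydkd,lfl] add [yjuy] -> 16 lines: kdmo yup zxeox wcsre msy vbh yjuy kxobo dosx enle bcv zbalo zzhz xjwk ltr kweli
Hunk 4: at line 3 remove [msy,vbh] add [ymngh,nuon] -> 16 lines: kdmo yup zxeox wcsre ymngh nuon yjuy kxobo dosx enle bcv zbalo zzhz xjwk ltr kweli
Hunk 5: at line 2 remove [zxeox] add [quddb,quwwp] -> 17 lines: kdmo yup quddb quwwp wcsre ymngh nuon yjuy kxobo dosx enle bcv zbalo zzhz xjwk ltr kweli
Hunk 6: at line 4 remove [wcsre,ymngh] add [eifra,vcxt] -> 17 lines: kdmo yup quddb quwwp eifra vcxt nuon yjuy kxobo dosx enle bcv zbalo zzhz xjwk ltr kweli
Hunk 7: at line 9 remove [dosx] add [wlh,rlujf,ynk] -> 19 lines: kdmo yup quddb quwwp eifra vcxt nuon yjuy kxobo wlh rlujf ynk enle bcv zbalo zzhz xjwk ltr kweli

Answer: kdmo
yup
quddb
quwwp
eifra
vcxt
nuon
yjuy
kxobo
wlh
rlujf
ynk
enle
bcv
zbalo
zzhz
xjwk
ltr
kweli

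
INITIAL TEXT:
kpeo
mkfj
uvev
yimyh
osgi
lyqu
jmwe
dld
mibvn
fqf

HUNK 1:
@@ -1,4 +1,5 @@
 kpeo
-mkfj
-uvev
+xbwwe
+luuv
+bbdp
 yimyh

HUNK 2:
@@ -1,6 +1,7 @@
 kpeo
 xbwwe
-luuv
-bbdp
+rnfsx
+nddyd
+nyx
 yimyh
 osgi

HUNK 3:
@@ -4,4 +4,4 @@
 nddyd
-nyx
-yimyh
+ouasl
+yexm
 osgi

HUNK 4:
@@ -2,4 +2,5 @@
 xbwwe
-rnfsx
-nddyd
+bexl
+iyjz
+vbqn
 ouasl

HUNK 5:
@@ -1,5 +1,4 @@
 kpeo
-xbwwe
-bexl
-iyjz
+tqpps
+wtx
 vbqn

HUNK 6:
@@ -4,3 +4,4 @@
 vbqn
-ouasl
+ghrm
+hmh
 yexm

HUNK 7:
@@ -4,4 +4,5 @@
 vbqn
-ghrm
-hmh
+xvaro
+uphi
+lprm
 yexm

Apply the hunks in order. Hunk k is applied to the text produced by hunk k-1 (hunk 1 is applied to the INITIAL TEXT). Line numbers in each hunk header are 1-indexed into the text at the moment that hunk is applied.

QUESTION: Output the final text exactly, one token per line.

Answer: kpeo
tqpps
wtx
vbqn
xvaro
uphi
lprm
yexm
osgi
lyqu
jmwe
dld
mibvn
fqf

Derivation:
Hunk 1: at line 1 remove [mkfj,uvev] add [xbwwe,luuv,bbdp] -> 11 lines: kpeo xbwwe luuv bbdp yimyh osgi lyqu jmwe dld mibvn fqf
Hunk 2: at line 1 remove [luuv,bbdp] add [rnfsx,nddyd,nyx] -> 12 lines: kpeo xbwwe rnfsx nddyd nyx yimyh osgi lyqu jmwe dld mibvn fqf
Hunk 3: at line 4 remove [nyx,yimyh] add [ouasl,yexm] -> 12 lines: kpeo xbwwe rnfsx nddyd ouasl yexm osgi lyqu jmwe dld mibvn fqf
Hunk 4: at line 2 remove [rnfsx,nddyd] add [bexl,iyjz,vbqn] -> 13 lines: kpeo xbwwe bexl iyjz vbqn ouasl yexm osgi lyqu jmwe dld mibvn fqf
Hunk 5: at line 1 remove [xbwwe,bexl,iyjz] add [tqpps,wtx] -> 12 lines: kpeo tqpps wtx vbqn ouasl yexm osgi lyqu jmwe dld mibvn fqf
Hunk 6: at line 4 remove [ouasl] add [ghrm,hmh] -> 13 lines: kpeo tqpps wtx vbqn ghrm hmh yexm osgi lyqu jmwe dld mibvn fqf
Hunk 7: at line 4 remove [ghrm,hmh] add [xvaro,uphi,lprm] -> 14 lines: kpeo tqpps wtx vbqn xvaro uphi lprm yexm osgi lyqu jmwe dld mibvn fqf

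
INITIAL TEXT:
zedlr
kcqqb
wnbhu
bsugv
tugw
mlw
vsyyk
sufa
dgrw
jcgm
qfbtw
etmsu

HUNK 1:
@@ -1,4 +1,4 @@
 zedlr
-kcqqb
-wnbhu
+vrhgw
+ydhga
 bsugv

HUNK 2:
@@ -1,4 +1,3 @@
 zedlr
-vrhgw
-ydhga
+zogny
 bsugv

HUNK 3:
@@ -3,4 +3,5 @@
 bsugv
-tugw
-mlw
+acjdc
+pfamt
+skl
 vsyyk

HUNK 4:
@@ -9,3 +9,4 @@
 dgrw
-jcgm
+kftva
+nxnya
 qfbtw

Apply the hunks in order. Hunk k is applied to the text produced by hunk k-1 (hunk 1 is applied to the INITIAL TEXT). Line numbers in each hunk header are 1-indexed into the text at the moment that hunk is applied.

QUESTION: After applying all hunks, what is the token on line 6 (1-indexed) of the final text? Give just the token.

Hunk 1: at line 1 remove [kcqqb,wnbhu] add [vrhgw,ydhga] -> 12 lines: zedlr vrhgw ydhga bsugv tugw mlw vsyyk sufa dgrw jcgm qfbtw etmsu
Hunk 2: at line 1 remove [vrhgw,ydhga] add [zogny] -> 11 lines: zedlr zogny bsugv tugw mlw vsyyk sufa dgrw jcgm qfbtw etmsu
Hunk 3: at line 3 remove [tugw,mlw] add [acjdc,pfamt,skl] -> 12 lines: zedlr zogny bsugv acjdc pfamt skl vsyyk sufa dgrw jcgm qfbtw etmsu
Hunk 4: at line 9 remove [jcgm] add [kftva,nxnya] -> 13 lines: zedlr zogny bsugv acjdc pfamt skl vsyyk sufa dgrw kftva nxnya qfbtw etmsu
Final line 6: skl

Answer: skl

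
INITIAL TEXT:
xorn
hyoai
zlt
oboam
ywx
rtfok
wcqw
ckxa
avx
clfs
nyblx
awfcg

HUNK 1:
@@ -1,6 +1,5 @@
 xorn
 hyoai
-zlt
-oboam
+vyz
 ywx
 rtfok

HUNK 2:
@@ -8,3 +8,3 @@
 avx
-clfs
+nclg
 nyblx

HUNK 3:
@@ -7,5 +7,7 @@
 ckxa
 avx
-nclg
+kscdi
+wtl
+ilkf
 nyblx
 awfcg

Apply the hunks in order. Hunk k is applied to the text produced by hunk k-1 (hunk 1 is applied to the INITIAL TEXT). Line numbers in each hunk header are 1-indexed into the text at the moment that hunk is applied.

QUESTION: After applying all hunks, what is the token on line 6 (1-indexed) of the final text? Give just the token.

Hunk 1: at line 1 remove [zlt,oboam] add [vyz] -> 11 lines: xorn hyoai vyz ywx rtfok wcqw ckxa avx clfs nyblx awfcg
Hunk 2: at line 8 remove [clfs] add [nclg] -> 11 lines: xorn hyoai vyz ywx rtfok wcqw ckxa avx nclg nyblx awfcg
Hunk 3: at line 7 remove [nclg] add [kscdi,wtl,ilkf] -> 13 lines: xorn hyoai vyz ywx rtfok wcqw ckxa avx kscdi wtl ilkf nyblx awfcg
Final line 6: wcqw

Answer: wcqw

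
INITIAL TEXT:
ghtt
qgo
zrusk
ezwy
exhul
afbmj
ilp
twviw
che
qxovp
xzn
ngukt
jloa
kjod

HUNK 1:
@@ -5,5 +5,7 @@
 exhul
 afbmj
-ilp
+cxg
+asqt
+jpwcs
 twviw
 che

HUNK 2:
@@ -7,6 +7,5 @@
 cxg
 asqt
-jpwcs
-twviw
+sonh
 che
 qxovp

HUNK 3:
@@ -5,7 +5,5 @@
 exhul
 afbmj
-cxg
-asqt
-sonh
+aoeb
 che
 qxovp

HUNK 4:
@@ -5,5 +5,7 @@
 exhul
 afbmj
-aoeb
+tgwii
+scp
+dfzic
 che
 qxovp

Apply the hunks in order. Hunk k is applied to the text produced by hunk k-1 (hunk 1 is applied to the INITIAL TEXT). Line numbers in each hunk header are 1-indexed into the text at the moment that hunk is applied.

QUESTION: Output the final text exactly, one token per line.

Answer: ghtt
qgo
zrusk
ezwy
exhul
afbmj
tgwii
scp
dfzic
che
qxovp
xzn
ngukt
jloa
kjod

Derivation:
Hunk 1: at line 5 remove [ilp] add [cxg,asqt,jpwcs] -> 16 lines: ghtt qgo zrusk ezwy exhul afbmj cxg asqt jpwcs twviw che qxovp xzn ngukt jloa kjod
Hunk 2: at line 7 remove [jpwcs,twviw] add [sonh] -> 15 lines: ghtt qgo zrusk ezwy exhul afbmj cxg asqt sonh che qxovp xzn ngukt jloa kjod
Hunk 3: at line 5 remove [cxg,asqt,sonh] add [aoeb] -> 13 lines: ghtt qgo zrusk ezwy exhul afbmj aoeb che qxovp xzn ngukt jloa kjod
Hunk 4: at line 5 remove [aoeb] add [tgwii,scp,dfzic] -> 15 lines: ghtt qgo zrusk ezwy exhul afbmj tgwii scp dfzic che qxovp xzn ngukt jloa kjod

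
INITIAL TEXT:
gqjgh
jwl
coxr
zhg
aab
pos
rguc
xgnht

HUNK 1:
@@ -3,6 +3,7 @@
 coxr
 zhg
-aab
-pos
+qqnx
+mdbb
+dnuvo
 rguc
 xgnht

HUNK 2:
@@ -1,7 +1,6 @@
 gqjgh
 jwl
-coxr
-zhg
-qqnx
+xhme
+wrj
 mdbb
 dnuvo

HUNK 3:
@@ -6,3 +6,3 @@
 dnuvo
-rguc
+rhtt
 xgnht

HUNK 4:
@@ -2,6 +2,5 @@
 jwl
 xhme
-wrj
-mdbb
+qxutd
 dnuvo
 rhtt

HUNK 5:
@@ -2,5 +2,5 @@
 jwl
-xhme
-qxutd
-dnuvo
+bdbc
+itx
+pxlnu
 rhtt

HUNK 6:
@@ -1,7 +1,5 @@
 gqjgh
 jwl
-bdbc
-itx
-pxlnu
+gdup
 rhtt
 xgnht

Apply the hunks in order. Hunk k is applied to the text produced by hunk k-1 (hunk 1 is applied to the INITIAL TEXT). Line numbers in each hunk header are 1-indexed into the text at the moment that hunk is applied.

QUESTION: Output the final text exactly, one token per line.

Hunk 1: at line 3 remove [aab,pos] add [qqnx,mdbb,dnuvo] -> 9 lines: gqjgh jwl coxr zhg qqnx mdbb dnuvo rguc xgnht
Hunk 2: at line 1 remove [coxr,zhg,qqnx] add [xhme,wrj] -> 8 lines: gqjgh jwl xhme wrj mdbb dnuvo rguc xgnht
Hunk 3: at line 6 remove [rguc] add [rhtt] -> 8 lines: gqjgh jwl xhme wrj mdbb dnuvo rhtt xgnht
Hunk 4: at line 2 remove [wrj,mdbb] add [qxutd] -> 7 lines: gqjgh jwl xhme qxutd dnuvo rhtt xgnht
Hunk 5: at line 2 remove [xhme,qxutd,dnuvo] add [bdbc,itx,pxlnu] -> 7 lines: gqjgh jwl bdbc itx pxlnu rhtt xgnht
Hunk 6: at line 1 remove [bdbc,itx,pxlnu] add [gdup] -> 5 lines: gqjgh jwl gdup rhtt xgnht

Answer: gqjgh
jwl
gdup
rhtt
xgnht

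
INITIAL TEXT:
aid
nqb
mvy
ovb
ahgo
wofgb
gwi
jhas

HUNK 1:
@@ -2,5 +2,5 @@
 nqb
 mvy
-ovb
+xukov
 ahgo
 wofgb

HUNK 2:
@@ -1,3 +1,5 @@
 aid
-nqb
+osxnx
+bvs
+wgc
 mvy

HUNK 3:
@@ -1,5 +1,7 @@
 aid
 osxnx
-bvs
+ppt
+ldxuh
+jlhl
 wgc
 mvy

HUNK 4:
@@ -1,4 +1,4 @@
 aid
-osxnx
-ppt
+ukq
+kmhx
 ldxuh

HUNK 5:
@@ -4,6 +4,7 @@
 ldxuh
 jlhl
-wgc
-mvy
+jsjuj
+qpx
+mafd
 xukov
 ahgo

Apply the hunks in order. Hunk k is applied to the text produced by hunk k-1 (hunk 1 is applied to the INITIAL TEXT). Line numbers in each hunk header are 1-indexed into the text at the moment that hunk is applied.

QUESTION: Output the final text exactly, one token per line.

Hunk 1: at line 2 remove [ovb] add [xukov] -> 8 lines: aid nqb mvy xukov ahgo wofgb gwi jhas
Hunk 2: at line 1 remove [nqb] add [osxnx,bvs,wgc] -> 10 lines: aid osxnx bvs wgc mvy xukov ahgo wofgb gwi jhas
Hunk 3: at line 1 remove [bvs] add [ppt,ldxuh,jlhl] -> 12 lines: aid osxnx ppt ldxuh jlhl wgc mvy xukov ahgo wofgb gwi jhas
Hunk 4: at line 1 remove [osxnx,ppt] add [ukq,kmhx] -> 12 lines: aid ukq kmhx ldxuh jlhl wgc mvy xukov ahgo wofgb gwi jhas
Hunk 5: at line 4 remove [wgc,mvy] add [jsjuj,qpx,mafd] -> 13 lines: aid ukq kmhx ldxuh jlhl jsjuj qpx mafd xukov ahgo wofgb gwi jhas

Answer: aid
ukq
kmhx
ldxuh
jlhl
jsjuj
qpx
mafd
xukov
ahgo
wofgb
gwi
jhas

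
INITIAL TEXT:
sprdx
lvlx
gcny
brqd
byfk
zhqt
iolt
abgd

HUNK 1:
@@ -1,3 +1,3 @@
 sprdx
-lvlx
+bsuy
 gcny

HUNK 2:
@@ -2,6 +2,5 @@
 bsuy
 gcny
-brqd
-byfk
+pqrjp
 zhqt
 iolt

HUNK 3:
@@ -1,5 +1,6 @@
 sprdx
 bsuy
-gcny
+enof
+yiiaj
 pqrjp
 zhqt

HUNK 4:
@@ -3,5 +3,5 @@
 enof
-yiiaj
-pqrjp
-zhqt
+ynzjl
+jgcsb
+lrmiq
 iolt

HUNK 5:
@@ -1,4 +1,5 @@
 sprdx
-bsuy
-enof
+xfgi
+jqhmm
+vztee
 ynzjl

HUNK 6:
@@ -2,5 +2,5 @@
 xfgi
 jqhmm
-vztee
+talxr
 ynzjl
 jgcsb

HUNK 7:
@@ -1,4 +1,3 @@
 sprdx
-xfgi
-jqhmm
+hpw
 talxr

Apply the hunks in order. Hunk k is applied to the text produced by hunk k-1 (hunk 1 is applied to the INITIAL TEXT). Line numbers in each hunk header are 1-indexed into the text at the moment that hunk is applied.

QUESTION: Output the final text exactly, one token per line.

Answer: sprdx
hpw
talxr
ynzjl
jgcsb
lrmiq
iolt
abgd

Derivation:
Hunk 1: at line 1 remove [lvlx] add [bsuy] -> 8 lines: sprdx bsuy gcny brqd byfk zhqt iolt abgd
Hunk 2: at line 2 remove [brqd,byfk] add [pqrjp] -> 7 lines: sprdx bsuy gcny pqrjp zhqt iolt abgd
Hunk 3: at line 1 remove [gcny] add [enof,yiiaj] -> 8 lines: sprdx bsuy enof yiiaj pqrjp zhqt iolt abgd
Hunk 4: at line 3 remove [yiiaj,pqrjp,zhqt] add [ynzjl,jgcsb,lrmiq] -> 8 lines: sprdx bsuy enof ynzjl jgcsb lrmiq iolt abgd
Hunk 5: at line 1 remove [bsuy,enof] add [xfgi,jqhmm,vztee] -> 9 lines: sprdx xfgi jqhmm vztee ynzjl jgcsb lrmiq iolt abgd
Hunk 6: at line 2 remove [vztee] add [talxr] -> 9 lines: sprdx xfgi jqhmm talxr ynzjl jgcsb lrmiq iolt abgd
Hunk 7: at line 1 remove [xfgi,jqhmm] add [hpw] -> 8 lines: sprdx hpw talxr ynzjl jgcsb lrmiq iolt abgd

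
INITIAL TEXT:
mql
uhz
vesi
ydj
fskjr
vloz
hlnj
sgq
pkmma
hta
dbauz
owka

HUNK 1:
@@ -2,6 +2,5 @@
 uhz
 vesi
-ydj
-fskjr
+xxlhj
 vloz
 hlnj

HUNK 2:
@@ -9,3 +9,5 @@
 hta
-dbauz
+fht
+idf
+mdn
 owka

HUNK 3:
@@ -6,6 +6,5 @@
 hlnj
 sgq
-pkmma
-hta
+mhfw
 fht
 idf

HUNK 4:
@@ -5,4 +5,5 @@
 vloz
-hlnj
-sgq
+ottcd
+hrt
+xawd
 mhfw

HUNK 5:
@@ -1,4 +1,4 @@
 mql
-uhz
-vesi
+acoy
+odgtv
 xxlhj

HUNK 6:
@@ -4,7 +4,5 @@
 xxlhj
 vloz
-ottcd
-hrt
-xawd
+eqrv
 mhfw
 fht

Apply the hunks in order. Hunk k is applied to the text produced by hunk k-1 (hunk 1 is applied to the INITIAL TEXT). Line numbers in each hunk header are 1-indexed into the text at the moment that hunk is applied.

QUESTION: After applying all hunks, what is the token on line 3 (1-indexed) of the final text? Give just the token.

Hunk 1: at line 2 remove [ydj,fskjr] add [xxlhj] -> 11 lines: mql uhz vesi xxlhj vloz hlnj sgq pkmma hta dbauz owka
Hunk 2: at line 9 remove [dbauz] add [fht,idf,mdn] -> 13 lines: mql uhz vesi xxlhj vloz hlnj sgq pkmma hta fht idf mdn owka
Hunk 3: at line 6 remove [pkmma,hta] add [mhfw] -> 12 lines: mql uhz vesi xxlhj vloz hlnj sgq mhfw fht idf mdn owka
Hunk 4: at line 5 remove [hlnj,sgq] add [ottcd,hrt,xawd] -> 13 lines: mql uhz vesi xxlhj vloz ottcd hrt xawd mhfw fht idf mdn owka
Hunk 5: at line 1 remove [uhz,vesi] add [acoy,odgtv] -> 13 lines: mql acoy odgtv xxlhj vloz ottcd hrt xawd mhfw fht idf mdn owka
Hunk 6: at line 4 remove [ottcd,hrt,xawd] add [eqrv] -> 11 lines: mql acoy odgtv xxlhj vloz eqrv mhfw fht idf mdn owka
Final line 3: odgtv

Answer: odgtv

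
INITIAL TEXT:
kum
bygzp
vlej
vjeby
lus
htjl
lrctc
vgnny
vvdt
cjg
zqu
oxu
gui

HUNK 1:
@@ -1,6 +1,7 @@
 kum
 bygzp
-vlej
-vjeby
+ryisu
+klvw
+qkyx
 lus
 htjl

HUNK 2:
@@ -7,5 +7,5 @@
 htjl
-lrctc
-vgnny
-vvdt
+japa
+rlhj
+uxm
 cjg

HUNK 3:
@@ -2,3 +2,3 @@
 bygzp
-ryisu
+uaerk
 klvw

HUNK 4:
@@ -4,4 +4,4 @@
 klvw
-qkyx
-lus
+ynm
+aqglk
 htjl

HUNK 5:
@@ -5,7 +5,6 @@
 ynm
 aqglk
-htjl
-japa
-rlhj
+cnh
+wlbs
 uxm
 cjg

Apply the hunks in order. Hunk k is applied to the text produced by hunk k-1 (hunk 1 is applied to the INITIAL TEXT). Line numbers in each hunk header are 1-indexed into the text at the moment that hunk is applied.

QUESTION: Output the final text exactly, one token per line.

Answer: kum
bygzp
uaerk
klvw
ynm
aqglk
cnh
wlbs
uxm
cjg
zqu
oxu
gui

Derivation:
Hunk 1: at line 1 remove [vlej,vjeby] add [ryisu,klvw,qkyx] -> 14 lines: kum bygzp ryisu klvw qkyx lus htjl lrctc vgnny vvdt cjg zqu oxu gui
Hunk 2: at line 7 remove [lrctc,vgnny,vvdt] add [japa,rlhj,uxm] -> 14 lines: kum bygzp ryisu klvw qkyx lus htjl japa rlhj uxm cjg zqu oxu gui
Hunk 3: at line 2 remove [ryisu] add [uaerk] -> 14 lines: kum bygzp uaerk klvw qkyx lus htjl japa rlhj uxm cjg zqu oxu gui
Hunk 4: at line 4 remove [qkyx,lus] add [ynm,aqglk] -> 14 lines: kum bygzp uaerk klvw ynm aqglk htjl japa rlhj uxm cjg zqu oxu gui
Hunk 5: at line 5 remove [htjl,japa,rlhj] add [cnh,wlbs] -> 13 lines: kum bygzp uaerk klvw ynm aqglk cnh wlbs uxm cjg zqu oxu gui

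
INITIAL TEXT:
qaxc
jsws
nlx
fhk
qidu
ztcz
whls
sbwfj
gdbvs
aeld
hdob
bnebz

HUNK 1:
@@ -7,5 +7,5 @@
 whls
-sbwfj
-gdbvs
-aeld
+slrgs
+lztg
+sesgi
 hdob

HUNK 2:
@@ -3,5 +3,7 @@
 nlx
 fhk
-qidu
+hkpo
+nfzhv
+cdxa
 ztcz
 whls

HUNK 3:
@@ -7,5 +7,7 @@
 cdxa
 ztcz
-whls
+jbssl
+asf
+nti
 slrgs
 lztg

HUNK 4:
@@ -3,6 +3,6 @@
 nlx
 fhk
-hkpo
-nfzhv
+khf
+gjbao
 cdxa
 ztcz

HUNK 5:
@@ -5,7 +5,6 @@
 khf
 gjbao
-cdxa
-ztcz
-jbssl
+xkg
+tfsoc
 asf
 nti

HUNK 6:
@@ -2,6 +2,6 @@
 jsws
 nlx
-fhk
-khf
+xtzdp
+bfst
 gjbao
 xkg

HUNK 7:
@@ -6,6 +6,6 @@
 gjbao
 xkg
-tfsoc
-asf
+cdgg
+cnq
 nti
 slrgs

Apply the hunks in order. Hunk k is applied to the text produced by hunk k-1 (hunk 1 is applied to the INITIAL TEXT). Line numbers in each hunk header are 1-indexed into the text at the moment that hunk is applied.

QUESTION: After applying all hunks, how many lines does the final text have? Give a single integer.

Answer: 15

Derivation:
Hunk 1: at line 7 remove [sbwfj,gdbvs,aeld] add [slrgs,lztg,sesgi] -> 12 lines: qaxc jsws nlx fhk qidu ztcz whls slrgs lztg sesgi hdob bnebz
Hunk 2: at line 3 remove [qidu] add [hkpo,nfzhv,cdxa] -> 14 lines: qaxc jsws nlx fhk hkpo nfzhv cdxa ztcz whls slrgs lztg sesgi hdob bnebz
Hunk 3: at line 7 remove [whls] add [jbssl,asf,nti] -> 16 lines: qaxc jsws nlx fhk hkpo nfzhv cdxa ztcz jbssl asf nti slrgs lztg sesgi hdob bnebz
Hunk 4: at line 3 remove [hkpo,nfzhv] add [khf,gjbao] -> 16 lines: qaxc jsws nlx fhk khf gjbao cdxa ztcz jbssl asf nti slrgs lztg sesgi hdob bnebz
Hunk 5: at line 5 remove [cdxa,ztcz,jbssl] add [xkg,tfsoc] -> 15 lines: qaxc jsws nlx fhk khf gjbao xkg tfsoc asf nti slrgs lztg sesgi hdob bnebz
Hunk 6: at line 2 remove [fhk,khf] add [xtzdp,bfst] -> 15 lines: qaxc jsws nlx xtzdp bfst gjbao xkg tfsoc asf nti slrgs lztg sesgi hdob bnebz
Hunk 7: at line 6 remove [tfsoc,asf] add [cdgg,cnq] -> 15 lines: qaxc jsws nlx xtzdp bfst gjbao xkg cdgg cnq nti slrgs lztg sesgi hdob bnebz
Final line count: 15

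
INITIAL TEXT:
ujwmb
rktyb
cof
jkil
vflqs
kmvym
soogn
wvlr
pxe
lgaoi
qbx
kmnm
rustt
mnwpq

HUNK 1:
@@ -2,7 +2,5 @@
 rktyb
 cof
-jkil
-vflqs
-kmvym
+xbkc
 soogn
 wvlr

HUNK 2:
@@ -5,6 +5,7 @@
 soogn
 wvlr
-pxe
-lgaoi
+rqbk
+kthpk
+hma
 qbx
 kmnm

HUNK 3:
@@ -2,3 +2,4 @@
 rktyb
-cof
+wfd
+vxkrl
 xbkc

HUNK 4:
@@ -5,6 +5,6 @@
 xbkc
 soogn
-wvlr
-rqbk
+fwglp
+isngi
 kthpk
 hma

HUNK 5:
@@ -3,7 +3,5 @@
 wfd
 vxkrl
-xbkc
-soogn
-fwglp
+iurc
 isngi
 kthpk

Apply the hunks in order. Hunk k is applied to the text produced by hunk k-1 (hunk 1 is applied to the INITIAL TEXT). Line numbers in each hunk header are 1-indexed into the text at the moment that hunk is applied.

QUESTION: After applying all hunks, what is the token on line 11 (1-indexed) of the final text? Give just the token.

Answer: rustt

Derivation:
Hunk 1: at line 2 remove [jkil,vflqs,kmvym] add [xbkc] -> 12 lines: ujwmb rktyb cof xbkc soogn wvlr pxe lgaoi qbx kmnm rustt mnwpq
Hunk 2: at line 5 remove [pxe,lgaoi] add [rqbk,kthpk,hma] -> 13 lines: ujwmb rktyb cof xbkc soogn wvlr rqbk kthpk hma qbx kmnm rustt mnwpq
Hunk 3: at line 2 remove [cof] add [wfd,vxkrl] -> 14 lines: ujwmb rktyb wfd vxkrl xbkc soogn wvlr rqbk kthpk hma qbx kmnm rustt mnwpq
Hunk 4: at line 5 remove [wvlr,rqbk] add [fwglp,isngi] -> 14 lines: ujwmb rktyb wfd vxkrl xbkc soogn fwglp isngi kthpk hma qbx kmnm rustt mnwpq
Hunk 5: at line 3 remove [xbkc,soogn,fwglp] add [iurc] -> 12 lines: ujwmb rktyb wfd vxkrl iurc isngi kthpk hma qbx kmnm rustt mnwpq
Final line 11: rustt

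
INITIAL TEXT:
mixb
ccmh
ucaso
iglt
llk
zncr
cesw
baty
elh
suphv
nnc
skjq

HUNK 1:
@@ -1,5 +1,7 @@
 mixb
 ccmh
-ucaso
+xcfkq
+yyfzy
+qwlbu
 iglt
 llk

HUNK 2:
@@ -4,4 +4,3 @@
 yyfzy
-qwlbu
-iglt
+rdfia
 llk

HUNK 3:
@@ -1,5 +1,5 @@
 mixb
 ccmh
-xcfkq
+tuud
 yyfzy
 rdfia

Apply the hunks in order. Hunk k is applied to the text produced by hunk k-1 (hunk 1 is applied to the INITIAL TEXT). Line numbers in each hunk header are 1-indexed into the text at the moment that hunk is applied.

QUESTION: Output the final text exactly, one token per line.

Hunk 1: at line 1 remove [ucaso] add [xcfkq,yyfzy,qwlbu] -> 14 lines: mixb ccmh xcfkq yyfzy qwlbu iglt llk zncr cesw baty elh suphv nnc skjq
Hunk 2: at line 4 remove [qwlbu,iglt] add [rdfia] -> 13 lines: mixb ccmh xcfkq yyfzy rdfia llk zncr cesw baty elh suphv nnc skjq
Hunk 3: at line 1 remove [xcfkq] add [tuud] -> 13 lines: mixb ccmh tuud yyfzy rdfia llk zncr cesw baty elh suphv nnc skjq

Answer: mixb
ccmh
tuud
yyfzy
rdfia
llk
zncr
cesw
baty
elh
suphv
nnc
skjq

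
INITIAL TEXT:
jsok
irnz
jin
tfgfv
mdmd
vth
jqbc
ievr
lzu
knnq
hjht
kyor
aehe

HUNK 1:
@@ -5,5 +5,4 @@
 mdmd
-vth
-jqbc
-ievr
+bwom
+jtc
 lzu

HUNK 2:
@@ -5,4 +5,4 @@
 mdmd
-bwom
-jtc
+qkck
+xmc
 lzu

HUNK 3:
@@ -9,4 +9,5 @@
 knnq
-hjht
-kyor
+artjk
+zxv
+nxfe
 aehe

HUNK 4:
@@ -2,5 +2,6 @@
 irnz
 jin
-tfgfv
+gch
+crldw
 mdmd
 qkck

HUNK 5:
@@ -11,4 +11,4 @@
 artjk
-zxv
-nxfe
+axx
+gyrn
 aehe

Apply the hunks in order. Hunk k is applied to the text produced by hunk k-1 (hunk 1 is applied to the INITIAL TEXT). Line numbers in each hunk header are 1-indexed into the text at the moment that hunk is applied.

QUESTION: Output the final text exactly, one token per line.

Hunk 1: at line 5 remove [vth,jqbc,ievr] add [bwom,jtc] -> 12 lines: jsok irnz jin tfgfv mdmd bwom jtc lzu knnq hjht kyor aehe
Hunk 2: at line 5 remove [bwom,jtc] add [qkck,xmc] -> 12 lines: jsok irnz jin tfgfv mdmd qkck xmc lzu knnq hjht kyor aehe
Hunk 3: at line 9 remove [hjht,kyor] add [artjk,zxv,nxfe] -> 13 lines: jsok irnz jin tfgfv mdmd qkck xmc lzu knnq artjk zxv nxfe aehe
Hunk 4: at line 2 remove [tfgfv] add [gch,crldw] -> 14 lines: jsok irnz jin gch crldw mdmd qkck xmc lzu knnq artjk zxv nxfe aehe
Hunk 5: at line 11 remove [zxv,nxfe] add [axx,gyrn] -> 14 lines: jsok irnz jin gch crldw mdmd qkck xmc lzu knnq artjk axx gyrn aehe

Answer: jsok
irnz
jin
gch
crldw
mdmd
qkck
xmc
lzu
knnq
artjk
axx
gyrn
aehe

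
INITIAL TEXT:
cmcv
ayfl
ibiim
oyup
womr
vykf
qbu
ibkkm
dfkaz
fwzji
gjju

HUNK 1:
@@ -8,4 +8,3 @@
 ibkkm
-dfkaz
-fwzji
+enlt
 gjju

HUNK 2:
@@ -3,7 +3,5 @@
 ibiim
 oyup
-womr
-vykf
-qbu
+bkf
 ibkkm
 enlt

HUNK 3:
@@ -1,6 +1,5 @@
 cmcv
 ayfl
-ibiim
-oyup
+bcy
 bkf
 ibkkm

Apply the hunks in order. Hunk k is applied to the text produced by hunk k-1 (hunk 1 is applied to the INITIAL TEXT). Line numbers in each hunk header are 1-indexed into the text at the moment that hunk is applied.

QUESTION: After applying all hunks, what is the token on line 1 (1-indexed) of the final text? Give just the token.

Hunk 1: at line 8 remove [dfkaz,fwzji] add [enlt] -> 10 lines: cmcv ayfl ibiim oyup womr vykf qbu ibkkm enlt gjju
Hunk 2: at line 3 remove [womr,vykf,qbu] add [bkf] -> 8 lines: cmcv ayfl ibiim oyup bkf ibkkm enlt gjju
Hunk 3: at line 1 remove [ibiim,oyup] add [bcy] -> 7 lines: cmcv ayfl bcy bkf ibkkm enlt gjju
Final line 1: cmcv

Answer: cmcv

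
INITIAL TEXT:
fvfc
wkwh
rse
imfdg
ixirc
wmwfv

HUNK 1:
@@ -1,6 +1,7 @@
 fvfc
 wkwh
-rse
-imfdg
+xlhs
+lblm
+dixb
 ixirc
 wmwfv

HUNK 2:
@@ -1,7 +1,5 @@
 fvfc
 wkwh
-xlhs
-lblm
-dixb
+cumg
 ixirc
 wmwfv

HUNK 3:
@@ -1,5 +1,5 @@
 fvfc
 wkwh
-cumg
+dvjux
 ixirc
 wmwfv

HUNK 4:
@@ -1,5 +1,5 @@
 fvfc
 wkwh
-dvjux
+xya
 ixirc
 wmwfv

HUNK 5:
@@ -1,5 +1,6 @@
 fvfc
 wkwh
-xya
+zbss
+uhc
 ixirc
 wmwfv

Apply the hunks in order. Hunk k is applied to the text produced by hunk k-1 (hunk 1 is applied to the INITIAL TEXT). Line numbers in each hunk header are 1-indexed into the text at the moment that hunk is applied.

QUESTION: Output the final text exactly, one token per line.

Answer: fvfc
wkwh
zbss
uhc
ixirc
wmwfv

Derivation:
Hunk 1: at line 1 remove [rse,imfdg] add [xlhs,lblm,dixb] -> 7 lines: fvfc wkwh xlhs lblm dixb ixirc wmwfv
Hunk 2: at line 1 remove [xlhs,lblm,dixb] add [cumg] -> 5 lines: fvfc wkwh cumg ixirc wmwfv
Hunk 3: at line 1 remove [cumg] add [dvjux] -> 5 lines: fvfc wkwh dvjux ixirc wmwfv
Hunk 4: at line 1 remove [dvjux] add [xya] -> 5 lines: fvfc wkwh xya ixirc wmwfv
Hunk 5: at line 1 remove [xya] add [zbss,uhc] -> 6 lines: fvfc wkwh zbss uhc ixirc wmwfv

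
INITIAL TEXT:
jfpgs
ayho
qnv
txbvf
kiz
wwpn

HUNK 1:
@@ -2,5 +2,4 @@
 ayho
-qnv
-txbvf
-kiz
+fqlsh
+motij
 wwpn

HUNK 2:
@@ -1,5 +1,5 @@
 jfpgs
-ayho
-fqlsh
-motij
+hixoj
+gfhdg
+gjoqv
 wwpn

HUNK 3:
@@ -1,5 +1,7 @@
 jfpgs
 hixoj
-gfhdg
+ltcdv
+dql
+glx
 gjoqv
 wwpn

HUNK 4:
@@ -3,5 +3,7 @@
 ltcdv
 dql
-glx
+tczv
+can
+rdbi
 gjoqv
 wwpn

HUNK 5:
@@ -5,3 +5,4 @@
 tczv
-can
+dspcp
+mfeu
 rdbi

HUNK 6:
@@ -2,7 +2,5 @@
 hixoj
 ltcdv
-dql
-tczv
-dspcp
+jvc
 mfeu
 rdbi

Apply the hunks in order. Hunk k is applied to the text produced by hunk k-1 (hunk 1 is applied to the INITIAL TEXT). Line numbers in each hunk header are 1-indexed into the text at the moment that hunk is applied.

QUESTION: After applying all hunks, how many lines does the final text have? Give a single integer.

Answer: 8

Derivation:
Hunk 1: at line 2 remove [qnv,txbvf,kiz] add [fqlsh,motij] -> 5 lines: jfpgs ayho fqlsh motij wwpn
Hunk 2: at line 1 remove [ayho,fqlsh,motij] add [hixoj,gfhdg,gjoqv] -> 5 lines: jfpgs hixoj gfhdg gjoqv wwpn
Hunk 3: at line 1 remove [gfhdg] add [ltcdv,dql,glx] -> 7 lines: jfpgs hixoj ltcdv dql glx gjoqv wwpn
Hunk 4: at line 3 remove [glx] add [tczv,can,rdbi] -> 9 lines: jfpgs hixoj ltcdv dql tczv can rdbi gjoqv wwpn
Hunk 5: at line 5 remove [can] add [dspcp,mfeu] -> 10 lines: jfpgs hixoj ltcdv dql tczv dspcp mfeu rdbi gjoqv wwpn
Hunk 6: at line 2 remove [dql,tczv,dspcp] add [jvc] -> 8 lines: jfpgs hixoj ltcdv jvc mfeu rdbi gjoqv wwpn
Final line count: 8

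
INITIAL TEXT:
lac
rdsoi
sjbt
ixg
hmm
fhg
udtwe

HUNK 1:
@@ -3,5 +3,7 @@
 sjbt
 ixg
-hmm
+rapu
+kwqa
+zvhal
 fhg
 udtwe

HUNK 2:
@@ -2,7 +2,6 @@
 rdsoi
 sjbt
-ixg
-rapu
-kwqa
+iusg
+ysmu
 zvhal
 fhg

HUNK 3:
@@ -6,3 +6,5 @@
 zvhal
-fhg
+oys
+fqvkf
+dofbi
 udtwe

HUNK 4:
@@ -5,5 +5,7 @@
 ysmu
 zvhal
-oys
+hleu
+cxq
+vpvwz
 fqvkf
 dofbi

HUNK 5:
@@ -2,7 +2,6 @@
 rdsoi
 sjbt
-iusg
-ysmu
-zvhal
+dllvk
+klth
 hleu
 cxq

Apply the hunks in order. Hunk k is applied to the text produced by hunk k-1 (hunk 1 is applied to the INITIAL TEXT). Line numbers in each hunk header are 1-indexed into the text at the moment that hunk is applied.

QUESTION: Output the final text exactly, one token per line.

Answer: lac
rdsoi
sjbt
dllvk
klth
hleu
cxq
vpvwz
fqvkf
dofbi
udtwe

Derivation:
Hunk 1: at line 3 remove [hmm] add [rapu,kwqa,zvhal] -> 9 lines: lac rdsoi sjbt ixg rapu kwqa zvhal fhg udtwe
Hunk 2: at line 2 remove [ixg,rapu,kwqa] add [iusg,ysmu] -> 8 lines: lac rdsoi sjbt iusg ysmu zvhal fhg udtwe
Hunk 3: at line 6 remove [fhg] add [oys,fqvkf,dofbi] -> 10 lines: lac rdsoi sjbt iusg ysmu zvhal oys fqvkf dofbi udtwe
Hunk 4: at line 5 remove [oys] add [hleu,cxq,vpvwz] -> 12 lines: lac rdsoi sjbt iusg ysmu zvhal hleu cxq vpvwz fqvkf dofbi udtwe
Hunk 5: at line 2 remove [iusg,ysmu,zvhal] add [dllvk,klth] -> 11 lines: lac rdsoi sjbt dllvk klth hleu cxq vpvwz fqvkf dofbi udtwe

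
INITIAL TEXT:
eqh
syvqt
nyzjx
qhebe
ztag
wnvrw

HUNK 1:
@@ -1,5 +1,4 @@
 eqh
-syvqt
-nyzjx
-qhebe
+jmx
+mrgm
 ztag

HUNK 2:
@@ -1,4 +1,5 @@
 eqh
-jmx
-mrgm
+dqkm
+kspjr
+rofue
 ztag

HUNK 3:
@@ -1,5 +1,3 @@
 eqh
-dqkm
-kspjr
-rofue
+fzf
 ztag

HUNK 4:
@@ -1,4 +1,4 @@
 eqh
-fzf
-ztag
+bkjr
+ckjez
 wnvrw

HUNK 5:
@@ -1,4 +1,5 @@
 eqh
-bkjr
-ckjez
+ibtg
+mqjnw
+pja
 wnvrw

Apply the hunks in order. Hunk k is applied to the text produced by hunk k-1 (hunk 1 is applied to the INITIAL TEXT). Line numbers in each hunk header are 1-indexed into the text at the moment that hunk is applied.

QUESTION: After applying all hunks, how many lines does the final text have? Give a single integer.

Hunk 1: at line 1 remove [syvqt,nyzjx,qhebe] add [jmx,mrgm] -> 5 lines: eqh jmx mrgm ztag wnvrw
Hunk 2: at line 1 remove [jmx,mrgm] add [dqkm,kspjr,rofue] -> 6 lines: eqh dqkm kspjr rofue ztag wnvrw
Hunk 3: at line 1 remove [dqkm,kspjr,rofue] add [fzf] -> 4 lines: eqh fzf ztag wnvrw
Hunk 4: at line 1 remove [fzf,ztag] add [bkjr,ckjez] -> 4 lines: eqh bkjr ckjez wnvrw
Hunk 5: at line 1 remove [bkjr,ckjez] add [ibtg,mqjnw,pja] -> 5 lines: eqh ibtg mqjnw pja wnvrw
Final line count: 5

Answer: 5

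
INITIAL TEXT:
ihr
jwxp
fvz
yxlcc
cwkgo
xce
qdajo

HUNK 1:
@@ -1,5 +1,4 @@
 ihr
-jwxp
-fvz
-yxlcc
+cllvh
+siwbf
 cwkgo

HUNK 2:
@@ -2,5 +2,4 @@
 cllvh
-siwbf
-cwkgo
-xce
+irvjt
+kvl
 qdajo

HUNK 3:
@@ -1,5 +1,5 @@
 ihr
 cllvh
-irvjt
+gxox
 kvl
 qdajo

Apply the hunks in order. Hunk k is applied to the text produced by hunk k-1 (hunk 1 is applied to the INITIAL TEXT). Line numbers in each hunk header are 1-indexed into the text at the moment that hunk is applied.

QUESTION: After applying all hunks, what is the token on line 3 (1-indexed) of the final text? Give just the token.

Hunk 1: at line 1 remove [jwxp,fvz,yxlcc] add [cllvh,siwbf] -> 6 lines: ihr cllvh siwbf cwkgo xce qdajo
Hunk 2: at line 2 remove [siwbf,cwkgo,xce] add [irvjt,kvl] -> 5 lines: ihr cllvh irvjt kvl qdajo
Hunk 3: at line 1 remove [irvjt] add [gxox] -> 5 lines: ihr cllvh gxox kvl qdajo
Final line 3: gxox

Answer: gxox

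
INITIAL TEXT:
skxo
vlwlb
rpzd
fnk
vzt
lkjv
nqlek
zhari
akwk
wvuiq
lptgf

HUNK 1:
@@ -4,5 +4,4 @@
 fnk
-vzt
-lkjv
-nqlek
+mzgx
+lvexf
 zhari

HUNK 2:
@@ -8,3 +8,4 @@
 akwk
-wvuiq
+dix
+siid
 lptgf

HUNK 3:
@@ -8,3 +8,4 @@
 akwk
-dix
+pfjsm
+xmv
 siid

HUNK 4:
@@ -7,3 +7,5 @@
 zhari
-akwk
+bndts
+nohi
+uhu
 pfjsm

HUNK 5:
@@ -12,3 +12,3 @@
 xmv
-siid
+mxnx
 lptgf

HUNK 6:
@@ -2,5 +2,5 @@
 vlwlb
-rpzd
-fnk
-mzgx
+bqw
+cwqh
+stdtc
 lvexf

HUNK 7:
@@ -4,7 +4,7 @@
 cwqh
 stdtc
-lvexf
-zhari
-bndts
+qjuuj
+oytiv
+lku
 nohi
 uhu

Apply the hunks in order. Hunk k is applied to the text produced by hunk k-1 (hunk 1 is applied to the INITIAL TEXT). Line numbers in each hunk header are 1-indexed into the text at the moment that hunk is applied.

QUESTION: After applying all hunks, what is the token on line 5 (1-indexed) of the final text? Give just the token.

Answer: stdtc

Derivation:
Hunk 1: at line 4 remove [vzt,lkjv,nqlek] add [mzgx,lvexf] -> 10 lines: skxo vlwlb rpzd fnk mzgx lvexf zhari akwk wvuiq lptgf
Hunk 2: at line 8 remove [wvuiq] add [dix,siid] -> 11 lines: skxo vlwlb rpzd fnk mzgx lvexf zhari akwk dix siid lptgf
Hunk 3: at line 8 remove [dix] add [pfjsm,xmv] -> 12 lines: skxo vlwlb rpzd fnk mzgx lvexf zhari akwk pfjsm xmv siid lptgf
Hunk 4: at line 7 remove [akwk] add [bndts,nohi,uhu] -> 14 lines: skxo vlwlb rpzd fnk mzgx lvexf zhari bndts nohi uhu pfjsm xmv siid lptgf
Hunk 5: at line 12 remove [siid] add [mxnx] -> 14 lines: skxo vlwlb rpzd fnk mzgx lvexf zhari bndts nohi uhu pfjsm xmv mxnx lptgf
Hunk 6: at line 2 remove [rpzd,fnk,mzgx] add [bqw,cwqh,stdtc] -> 14 lines: skxo vlwlb bqw cwqh stdtc lvexf zhari bndts nohi uhu pfjsm xmv mxnx lptgf
Hunk 7: at line 4 remove [lvexf,zhari,bndts] add [qjuuj,oytiv,lku] -> 14 lines: skxo vlwlb bqw cwqh stdtc qjuuj oytiv lku nohi uhu pfjsm xmv mxnx lptgf
Final line 5: stdtc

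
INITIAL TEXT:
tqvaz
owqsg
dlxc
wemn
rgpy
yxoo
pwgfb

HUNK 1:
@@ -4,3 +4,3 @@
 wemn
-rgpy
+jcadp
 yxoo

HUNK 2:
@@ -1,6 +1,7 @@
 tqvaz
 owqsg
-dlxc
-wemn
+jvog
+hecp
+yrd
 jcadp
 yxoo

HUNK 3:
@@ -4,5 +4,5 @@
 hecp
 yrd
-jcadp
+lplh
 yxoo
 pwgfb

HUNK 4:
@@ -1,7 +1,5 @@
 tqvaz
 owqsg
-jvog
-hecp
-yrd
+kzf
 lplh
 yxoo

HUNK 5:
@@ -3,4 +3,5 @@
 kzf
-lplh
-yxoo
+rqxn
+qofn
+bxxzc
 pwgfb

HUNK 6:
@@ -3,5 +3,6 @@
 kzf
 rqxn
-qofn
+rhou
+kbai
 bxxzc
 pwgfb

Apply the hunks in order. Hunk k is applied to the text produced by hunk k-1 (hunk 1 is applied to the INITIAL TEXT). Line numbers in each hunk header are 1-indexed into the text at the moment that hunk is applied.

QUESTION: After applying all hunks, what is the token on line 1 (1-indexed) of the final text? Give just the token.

Hunk 1: at line 4 remove [rgpy] add [jcadp] -> 7 lines: tqvaz owqsg dlxc wemn jcadp yxoo pwgfb
Hunk 2: at line 1 remove [dlxc,wemn] add [jvog,hecp,yrd] -> 8 lines: tqvaz owqsg jvog hecp yrd jcadp yxoo pwgfb
Hunk 3: at line 4 remove [jcadp] add [lplh] -> 8 lines: tqvaz owqsg jvog hecp yrd lplh yxoo pwgfb
Hunk 4: at line 1 remove [jvog,hecp,yrd] add [kzf] -> 6 lines: tqvaz owqsg kzf lplh yxoo pwgfb
Hunk 5: at line 3 remove [lplh,yxoo] add [rqxn,qofn,bxxzc] -> 7 lines: tqvaz owqsg kzf rqxn qofn bxxzc pwgfb
Hunk 6: at line 3 remove [qofn] add [rhou,kbai] -> 8 lines: tqvaz owqsg kzf rqxn rhou kbai bxxzc pwgfb
Final line 1: tqvaz

Answer: tqvaz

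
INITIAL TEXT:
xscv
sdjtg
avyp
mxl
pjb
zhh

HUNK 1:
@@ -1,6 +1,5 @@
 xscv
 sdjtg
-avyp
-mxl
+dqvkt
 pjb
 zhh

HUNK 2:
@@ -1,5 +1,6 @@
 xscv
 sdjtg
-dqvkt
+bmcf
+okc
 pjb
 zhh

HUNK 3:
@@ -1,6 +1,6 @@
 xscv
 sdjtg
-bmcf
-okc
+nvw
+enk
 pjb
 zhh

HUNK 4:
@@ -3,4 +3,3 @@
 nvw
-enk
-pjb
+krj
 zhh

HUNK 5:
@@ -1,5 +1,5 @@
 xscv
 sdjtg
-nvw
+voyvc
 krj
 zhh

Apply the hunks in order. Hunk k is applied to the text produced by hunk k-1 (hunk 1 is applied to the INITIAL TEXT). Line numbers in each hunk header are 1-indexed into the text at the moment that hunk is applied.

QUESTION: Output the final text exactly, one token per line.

Hunk 1: at line 1 remove [avyp,mxl] add [dqvkt] -> 5 lines: xscv sdjtg dqvkt pjb zhh
Hunk 2: at line 1 remove [dqvkt] add [bmcf,okc] -> 6 lines: xscv sdjtg bmcf okc pjb zhh
Hunk 3: at line 1 remove [bmcf,okc] add [nvw,enk] -> 6 lines: xscv sdjtg nvw enk pjb zhh
Hunk 4: at line 3 remove [enk,pjb] add [krj] -> 5 lines: xscv sdjtg nvw krj zhh
Hunk 5: at line 1 remove [nvw] add [voyvc] -> 5 lines: xscv sdjtg voyvc krj zhh

Answer: xscv
sdjtg
voyvc
krj
zhh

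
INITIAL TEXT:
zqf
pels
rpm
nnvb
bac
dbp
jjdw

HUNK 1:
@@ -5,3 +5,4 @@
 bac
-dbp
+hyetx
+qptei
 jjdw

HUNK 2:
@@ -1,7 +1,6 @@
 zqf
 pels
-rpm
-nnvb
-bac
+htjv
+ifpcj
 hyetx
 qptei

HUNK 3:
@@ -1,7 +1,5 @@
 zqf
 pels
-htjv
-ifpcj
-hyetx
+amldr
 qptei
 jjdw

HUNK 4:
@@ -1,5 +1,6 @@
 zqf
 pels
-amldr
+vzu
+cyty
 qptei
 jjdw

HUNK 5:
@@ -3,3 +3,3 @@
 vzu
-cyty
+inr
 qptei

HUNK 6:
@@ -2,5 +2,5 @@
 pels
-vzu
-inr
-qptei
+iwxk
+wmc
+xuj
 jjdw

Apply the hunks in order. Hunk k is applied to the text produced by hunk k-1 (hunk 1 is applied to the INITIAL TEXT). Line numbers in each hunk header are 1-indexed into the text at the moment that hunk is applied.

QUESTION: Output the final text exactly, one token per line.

Answer: zqf
pels
iwxk
wmc
xuj
jjdw

Derivation:
Hunk 1: at line 5 remove [dbp] add [hyetx,qptei] -> 8 lines: zqf pels rpm nnvb bac hyetx qptei jjdw
Hunk 2: at line 1 remove [rpm,nnvb,bac] add [htjv,ifpcj] -> 7 lines: zqf pels htjv ifpcj hyetx qptei jjdw
Hunk 3: at line 1 remove [htjv,ifpcj,hyetx] add [amldr] -> 5 lines: zqf pels amldr qptei jjdw
Hunk 4: at line 1 remove [amldr] add [vzu,cyty] -> 6 lines: zqf pels vzu cyty qptei jjdw
Hunk 5: at line 3 remove [cyty] add [inr] -> 6 lines: zqf pels vzu inr qptei jjdw
Hunk 6: at line 2 remove [vzu,inr,qptei] add [iwxk,wmc,xuj] -> 6 lines: zqf pels iwxk wmc xuj jjdw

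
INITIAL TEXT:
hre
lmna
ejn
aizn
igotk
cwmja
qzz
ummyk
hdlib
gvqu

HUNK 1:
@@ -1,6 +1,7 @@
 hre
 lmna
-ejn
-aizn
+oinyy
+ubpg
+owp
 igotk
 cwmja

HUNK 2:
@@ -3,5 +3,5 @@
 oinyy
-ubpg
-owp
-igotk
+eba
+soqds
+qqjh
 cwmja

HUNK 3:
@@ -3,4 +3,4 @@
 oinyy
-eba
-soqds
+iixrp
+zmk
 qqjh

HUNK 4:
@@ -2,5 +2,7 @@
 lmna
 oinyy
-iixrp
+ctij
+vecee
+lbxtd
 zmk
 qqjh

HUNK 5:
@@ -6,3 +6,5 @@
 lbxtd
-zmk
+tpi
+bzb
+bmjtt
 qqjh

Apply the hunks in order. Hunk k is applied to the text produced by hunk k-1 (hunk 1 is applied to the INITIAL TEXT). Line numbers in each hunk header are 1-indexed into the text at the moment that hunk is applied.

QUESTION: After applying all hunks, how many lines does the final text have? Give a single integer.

Answer: 15

Derivation:
Hunk 1: at line 1 remove [ejn,aizn] add [oinyy,ubpg,owp] -> 11 lines: hre lmna oinyy ubpg owp igotk cwmja qzz ummyk hdlib gvqu
Hunk 2: at line 3 remove [ubpg,owp,igotk] add [eba,soqds,qqjh] -> 11 lines: hre lmna oinyy eba soqds qqjh cwmja qzz ummyk hdlib gvqu
Hunk 3: at line 3 remove [eba,soqds] add [iixrp,zmk] -> 11 lines: hre lmna oinyy iixrp zmk qqjh cwmja qzz ummyk hdlib gvqu
Hunk 4: at line 2 remove [iixrp] add [ctij,vecee,lbxtd] -> 13 lines: hre lmna oinyy ctij vecee lbxtd zmk qqjh cwmja qzz ummyk hdlib gvqu
Hunk 5: at line 6 remove [zmk] add [tpi,bzb,bmjtt] -> 15 lines: hre lmna oinyy ctij vecee lbxtd tpi bzb bmjtt qqjh cwmja qzz ummyk hdlib gvqu
Final line count: 15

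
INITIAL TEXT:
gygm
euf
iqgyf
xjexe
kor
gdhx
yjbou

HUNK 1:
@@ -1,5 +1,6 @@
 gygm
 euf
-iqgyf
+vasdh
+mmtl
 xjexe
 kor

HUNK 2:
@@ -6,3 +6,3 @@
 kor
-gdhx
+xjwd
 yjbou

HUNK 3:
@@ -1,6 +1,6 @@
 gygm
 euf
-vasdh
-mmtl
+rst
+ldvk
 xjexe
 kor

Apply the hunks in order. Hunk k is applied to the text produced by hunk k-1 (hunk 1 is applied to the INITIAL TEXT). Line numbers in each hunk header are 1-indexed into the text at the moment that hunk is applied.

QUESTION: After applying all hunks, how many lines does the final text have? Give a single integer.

Hunk 1: at line 1 remove [iqgyf] add [vasdh,mmtl] -> 8 lines: gygm euf vasdh mmtl xjexe kor gdhx yjbou
Hunk 2: at line 6 remove [gdhx] add [xjwd] -> 8 lines: gygm euf vasdh mmtl xjexe kor xjwd yjbou
Hunk 3: at line 1 remove [vasdh,mmtl] add [rst,ldvk] -> 8 lines: gygm euf rst ldvk xjexe kor xjwd yjbou
Final line count: 8

Answer: 8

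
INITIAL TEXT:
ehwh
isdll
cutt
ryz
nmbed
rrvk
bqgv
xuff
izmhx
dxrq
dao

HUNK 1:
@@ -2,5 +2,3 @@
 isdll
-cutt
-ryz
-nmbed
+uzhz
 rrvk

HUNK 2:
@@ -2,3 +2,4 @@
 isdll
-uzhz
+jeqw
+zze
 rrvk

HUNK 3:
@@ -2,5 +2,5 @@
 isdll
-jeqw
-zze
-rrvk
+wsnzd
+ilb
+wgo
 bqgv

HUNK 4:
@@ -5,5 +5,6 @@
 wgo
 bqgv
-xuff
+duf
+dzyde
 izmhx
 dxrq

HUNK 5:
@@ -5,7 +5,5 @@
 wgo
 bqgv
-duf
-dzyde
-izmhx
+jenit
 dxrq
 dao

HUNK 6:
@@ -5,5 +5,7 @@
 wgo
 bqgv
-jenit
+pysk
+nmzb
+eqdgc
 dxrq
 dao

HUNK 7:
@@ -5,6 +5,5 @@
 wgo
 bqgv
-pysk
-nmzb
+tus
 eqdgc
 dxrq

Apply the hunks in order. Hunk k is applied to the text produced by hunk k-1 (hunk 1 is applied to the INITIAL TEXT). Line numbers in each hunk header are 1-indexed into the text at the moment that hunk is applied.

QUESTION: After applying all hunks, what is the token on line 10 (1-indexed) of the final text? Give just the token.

Hunk 1: at line 2 remove [cutt,ryz,nmbed] add [uzhz] -> 9 lines: ehwh isdll uzhz rrvk bqgv xuff izmhx dxrq dao
Hunk 2: at line 2 remove [uzhz] add [jeqw,zze] -> 10 lines: ehwh isdll jeqw zze rrvk bqgv xuff izmhx dxrq dao
Hunk 3: at line 2 remove [jeqw,zze,rrvk] add [wsnzd,ilb,wgo] -> 10 lines: ehwh isdll wsnzd ilb wgo bqgv xuff izmhx dxrq dao
Hunk 4: at line 5 remove [xuff] add [duf,dzyde] -> 11 lines: ehwh isdll wsnzd ilb wgo bqgv duf dzyde izmhx dxrq dao
Hunk 5: at line 5 remove [duf,dzyde,izmhx] add [jenit] -> 9 lines: ehwh isdll wsnzd ilb wgo bqgv jenit dxrq dao
Hunk 6: at line 5 remove [jenit] add [pysk,nmzb,eqdgc] -> 11 lines: ehwh isdll wsnzd ilb wgo bqgv pysk nmzb eqdgc dxrq dao
Hunk 7: at line 5 remove [pysk,nmzb] add [tus] -> 10 lines: ehwh isdll wsnzd ilb wgo bqgv tus eqdgc dxrq dao
Final line 10: dao

Answer: dao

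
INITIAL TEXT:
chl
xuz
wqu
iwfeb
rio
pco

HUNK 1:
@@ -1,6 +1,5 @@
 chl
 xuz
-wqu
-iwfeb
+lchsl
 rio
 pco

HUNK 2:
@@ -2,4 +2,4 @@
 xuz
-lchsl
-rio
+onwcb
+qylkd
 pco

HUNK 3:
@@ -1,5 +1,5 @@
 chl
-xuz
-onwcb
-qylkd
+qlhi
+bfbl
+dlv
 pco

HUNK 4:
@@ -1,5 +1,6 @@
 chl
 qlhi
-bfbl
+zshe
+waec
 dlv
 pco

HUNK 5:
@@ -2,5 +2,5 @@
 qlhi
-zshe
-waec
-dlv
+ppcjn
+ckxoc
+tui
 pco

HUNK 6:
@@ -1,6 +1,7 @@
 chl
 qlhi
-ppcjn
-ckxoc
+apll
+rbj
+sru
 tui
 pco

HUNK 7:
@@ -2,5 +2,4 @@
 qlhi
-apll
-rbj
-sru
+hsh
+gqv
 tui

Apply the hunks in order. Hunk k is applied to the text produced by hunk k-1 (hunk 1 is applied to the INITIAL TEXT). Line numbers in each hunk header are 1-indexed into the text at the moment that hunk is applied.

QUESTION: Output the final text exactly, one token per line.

Hunk 1: at line 1 remove [wqu,iwfeb] add [lchsl] -> 5 lines: chl xuz lchsl rio pco
Hunk 2: at line 2 remove [lchsl,rio] add [onwcb,qylkd] -> 5 lines: chl xuz onwcb qylkd pco
Hunk 3: at line 1 remove [xuz,onwcb,qylkd] add [qlhi,bfbl,dlv] -> 5 lines: chl qlhi bfbl dlv pco
Hunk 4: at line 1 remove [bfbl] add [zshe,waec] -> 6 lines: chl qlhi zshe waec dlv pco
Hunk 5: at line 2 remove [zshe,waec,dlv] add [ppcjn,ckxoc,tui] -> 6 lines: chl qlhi ppcjn ckxoc tui pco
Hunk 6: at line 1 remove [ppcjn,ckxoc] add [apll,rbj,sru] -> 7 lines: chl qlhi apll rbj sru tui pco
Hunk 7: at line 2 remove [apll,rbj,sru] add [hsh,gqv] -> 6 lines: chl qlhi hsh gqv tui pco

Answer: chl
qlhi
hsh
gqv
tui
pco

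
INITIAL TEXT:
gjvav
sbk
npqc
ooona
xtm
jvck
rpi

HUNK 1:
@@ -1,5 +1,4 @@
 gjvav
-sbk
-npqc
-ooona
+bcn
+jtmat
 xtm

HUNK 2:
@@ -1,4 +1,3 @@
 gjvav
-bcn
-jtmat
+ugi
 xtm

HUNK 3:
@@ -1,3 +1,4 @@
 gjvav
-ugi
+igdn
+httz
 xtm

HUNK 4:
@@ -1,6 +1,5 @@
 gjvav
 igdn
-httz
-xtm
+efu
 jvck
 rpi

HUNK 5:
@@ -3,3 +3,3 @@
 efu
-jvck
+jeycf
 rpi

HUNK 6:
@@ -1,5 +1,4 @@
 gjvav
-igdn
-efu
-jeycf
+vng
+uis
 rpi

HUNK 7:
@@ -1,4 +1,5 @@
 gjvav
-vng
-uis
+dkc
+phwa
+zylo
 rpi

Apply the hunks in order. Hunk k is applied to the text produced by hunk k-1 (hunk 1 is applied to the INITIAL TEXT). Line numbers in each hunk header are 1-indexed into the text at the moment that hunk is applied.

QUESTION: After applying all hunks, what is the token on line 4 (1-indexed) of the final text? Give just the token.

Answer: zylo

Derivation:
Hunk 1: at line 1 remove [sbk,npqc,ooona] add [bcn,jtmat] -> 6 lines: gjvav bcn jtmat xtm jvck rpi
Hunk 2: at line 1 remove [bcn,jtmat] add [ugi] -> 5 lines: gjvav ugi xtm jvck rpi
Hunk 3: at line 1 remove [ugi] add [igdn,httz] -> 6 lines: gjvav igdn httz xtm jvck rpi
Hunk 4: at line 1 remove [httz,xtm] add [efu] -> 5 lines: gjvav igdn efu jvck rpi
Hunk 5: at line 3 remove [jvck] add [jeycf] -> 5 lines: gjvav igdn efu jeycf rpi
Hunk 6: at line 1 remove [igdn,efu,jeycf] add [vng,uis] -> 4 lines: gjvav vng uis rpi
Hunk 7: at line 1 remove [vng,uis] add [dkc,phwa,zylo] -> 5 lines: gjvav dkc phwa zylo rpi
Final line 4: zylo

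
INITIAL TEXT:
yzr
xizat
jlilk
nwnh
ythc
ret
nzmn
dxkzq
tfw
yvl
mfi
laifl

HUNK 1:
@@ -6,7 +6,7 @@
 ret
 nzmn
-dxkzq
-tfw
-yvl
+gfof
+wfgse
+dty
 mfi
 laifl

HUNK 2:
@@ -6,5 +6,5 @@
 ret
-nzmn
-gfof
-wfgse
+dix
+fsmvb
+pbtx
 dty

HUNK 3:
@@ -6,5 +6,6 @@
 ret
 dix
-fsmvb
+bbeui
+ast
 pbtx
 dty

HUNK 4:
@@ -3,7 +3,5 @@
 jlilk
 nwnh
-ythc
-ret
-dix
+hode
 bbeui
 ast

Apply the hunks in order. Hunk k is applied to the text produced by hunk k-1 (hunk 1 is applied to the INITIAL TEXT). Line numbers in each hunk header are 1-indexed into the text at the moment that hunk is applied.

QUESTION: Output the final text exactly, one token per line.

Answer: yzr
xizat
jlilk
nwnh
hode
bbeui
ast
pbtx
dty
mfi
laifl

Derivation:
Hunk 1: at line 6 remove [dxkzq,tfw,yvl] add [gfof,wfgse,dty] -> 12 lines: yzr xizat jlilk nwnh ythc ret nzmn gfof wfgse dty mfi laifl
Hunk 2: at line 6 remove [nzmn,gfof,wfgse] add [dix,fsmvb,pbtx] -> 12 lines: yzr xizat jlilk nwnh ythc ret dix fsmvb pbtx dty mfi laifl
Hunk 3: at line 6 remove [fsmvb] add [bbeui,ast] -> 13 lines: yzr xizat jlilk nwnh ythc ret dix bbeui ast pbtx dty mfi laifl
Hunk 4: at line 3 remove [ythc,ret,dix] add [hode] -> 11 lines: yzr xizat jlilk nwnh hode bbeui ast pbtx dty mfi laifl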